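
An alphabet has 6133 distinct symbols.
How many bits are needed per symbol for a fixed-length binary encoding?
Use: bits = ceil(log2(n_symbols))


log2(6133) = 12.5824
Bracket: 2^12 = 4096 < 6133 <= 2^13 = 8192
So ceil(log2(6133)) = 13

bits = ceil(log2(6133)) = ceil(12.5824) = 13 bits


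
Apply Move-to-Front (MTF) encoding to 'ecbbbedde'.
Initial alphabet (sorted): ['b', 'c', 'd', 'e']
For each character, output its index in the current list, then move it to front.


MTF encoding:
'e': index 3 in ['b', 'c', 'd', 'e'] -> ['e', 'b', 'c', 'd']
'c': index 2 in ['e', 'b', 'c', 'd'] -> ['c', 'e', 'b', 'd']
'b': index 2 in ['c', 'e', 'b', 'd'] -> ['b', 'c', 'e', 'd']
'b': index 0 in ['b', 'c', 'e', 'd'] -> ['b', 'c', 'e', 'd']
'b': index 0 in ['b', 'c', 'e', 'd'] -> ['b', 'c', 'e', 'd']
'e': index 2 in ['b', 'c', 'e', 'd'] -> ['e', 'b', 'c', 'd']
'd': index 3 in ['e', 'b', 'c', 'd'] -> ['d', 'e', 'b', 'c']
'd': index 0 in ['d', 'e', 'b', 'c'] -> ['d', 'e', 'b', 'c']
'e': index 1 in ['d', 'e', 'b', 'c'] -> ['e', 'd', 'b', 'c']


Output: [3, 2, 2, 0, 0, 2, 3, 0, 1]


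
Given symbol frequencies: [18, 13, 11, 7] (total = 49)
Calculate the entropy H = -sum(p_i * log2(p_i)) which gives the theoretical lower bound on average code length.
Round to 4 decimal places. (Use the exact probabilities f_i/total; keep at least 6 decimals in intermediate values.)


Per-symbol terms -p_i * log2(p_i) with p_i = f_i/49:
  p = 18/49 = 0.367347: log2(p) = -1.444785, -p*log2(p) = 0.530737
  p = 13/49 = 0.265306: log2(p) = -1.914270, -p*log2(p) = 0.507868
  p = 11/49 = 0.224490: log2(p) = -2.155278, -p*log2(p) = 0.483838
  p = 7/49 = 0.142857: log2(p) = -2.807355, -p*log2(p) = 0.401051
H = 0.530737 + 0.507868 + 0.483838 + 0.401051 = 1.923494

H = 1.9235 bits/symbol


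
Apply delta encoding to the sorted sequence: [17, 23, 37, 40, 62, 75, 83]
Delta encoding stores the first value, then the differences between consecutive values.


First value: 17
Deltas:
  23 - 17 = 6
  37 - 23 = 14
  40 - 37 = 3
  62 - 40 = 22
  75 - 62 = 13
  83 - 75 = 8


Delta encoded: [17, 6, 14, 3, 22, 13, 8]


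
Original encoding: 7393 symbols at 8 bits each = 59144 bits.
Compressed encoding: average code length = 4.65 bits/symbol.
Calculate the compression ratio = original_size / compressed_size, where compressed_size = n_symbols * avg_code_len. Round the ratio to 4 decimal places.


original_size = n_symbols * orig_bits = 7393 * 8 = 59144 bits
compressed_size = n_symbols * avg_code_len = 7393 * 4.65 = 34377.45 bits
ratio = original_size / compressed_size = 59144 / 34377.45 = 1.7204

Compression ratio = 1.7204


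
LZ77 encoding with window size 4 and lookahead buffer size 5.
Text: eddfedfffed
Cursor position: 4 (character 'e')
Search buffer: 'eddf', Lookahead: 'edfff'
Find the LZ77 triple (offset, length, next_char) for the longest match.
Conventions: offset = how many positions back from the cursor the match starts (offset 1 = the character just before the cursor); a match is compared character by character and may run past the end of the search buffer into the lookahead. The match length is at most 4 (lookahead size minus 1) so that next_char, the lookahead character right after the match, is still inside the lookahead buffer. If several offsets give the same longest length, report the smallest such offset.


Try each offset into the search buffer:
  offset=1 (pos 3, char 'f'): match length 0
  offset=2 (pos 2, char 'd'): match length 0
  offset=3 (pos 1, char 'd'): match length 0
  offset=4 (pos 0, char 'e'): match length 2
Longest match has length 2 at offset 4.
next_char = character at position 4 + 2 = 6 -> 'f'

Best match: offset=4, length=2 (matching 'ed' starting at position 0)
LZ77 triple: (4, 2, 'f')


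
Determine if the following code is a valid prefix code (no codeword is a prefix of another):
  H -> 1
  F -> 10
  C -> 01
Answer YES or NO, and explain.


Checking each pair (does one codeword prefix another?):
  H='1' vs F='10': prefix -- VIOLATION

NO -- this is NOT a valid prefix code. H (1) is a prefix of F (10).


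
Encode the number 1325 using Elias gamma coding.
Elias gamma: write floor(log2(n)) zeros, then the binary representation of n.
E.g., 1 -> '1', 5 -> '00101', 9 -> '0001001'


num_bits = floor(log2(1325)) + 1 = 11
leading_zeros = num_bits - 1 = 10
binary(1325) = 10100101101

Elias gamma(1325) = '0000000000' + '10100101101' = 000000000010100101101 (21 bits)


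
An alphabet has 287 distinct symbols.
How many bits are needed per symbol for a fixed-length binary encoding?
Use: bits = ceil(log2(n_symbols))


log2(287) = 8.1649
Bracket: 2^8 = 256 < 287 <= 2^9 = 512
So ceil(log2(287)) = 9

bits = ceil(log2(287)) = ceil(8.1649) = 9 bits


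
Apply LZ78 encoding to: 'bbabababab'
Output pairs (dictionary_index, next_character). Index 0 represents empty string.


LZ78 encoding steps:
Dictionary: {0: ''}
Step 1: w='' (idx 0), next='b' -> output (0, 'b'), add 'b' as idx 1
Step 2: w='b' (idx 1), next='a' -> output (1, 'a'), add 'ba' as idx 2
Step 3: w='ba' (idx 2), next='b' -> output (2, 'b'), add 'bab' as idx 3
Step 4: w='' (idx 0), next='a' -> output (0, 'a'), add 'a' as idx 4
Step 5: w='bab' (idx 3), end of input -> output (3, '')


Encoded: [(0, 'b'), (1, 'a'), (2, 'b'), (0, 'a'), (3, '')]


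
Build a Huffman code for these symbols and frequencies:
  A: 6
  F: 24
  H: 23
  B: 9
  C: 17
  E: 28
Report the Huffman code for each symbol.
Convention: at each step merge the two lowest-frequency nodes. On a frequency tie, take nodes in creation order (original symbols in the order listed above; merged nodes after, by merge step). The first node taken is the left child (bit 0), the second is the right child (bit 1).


Huffman tree construction:
Step 1: Merge A(6) + B(9) = 15
Step 2: Merge (A+B)(15) + C(17) = 32
Step 3: Merge H(23) + F(24) = 47
Step 4: Merge E(28) + ((A+B)+C)(32) = 60
Step 5: Merge (H+F)(47) + (E+((A+B)+C))(60) = 107
Read each symbol's code off the tree from the root (left child = 0, right child = 1).

Codes:
  A: 1100 (length 4)
  F: 01 (length 2)
  H: 00 (length 2)
  B: 1101 (length 4)
  C: 111 (length 3)
  E: 10 (length 2)
Average code length: 261/107 = 2.4393 bits/symbol


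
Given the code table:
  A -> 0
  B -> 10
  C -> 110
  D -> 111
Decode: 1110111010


Decoding:
111 -> D
0 -> A
111 -> D
0 -> A
10 -> B


Result: DADAB


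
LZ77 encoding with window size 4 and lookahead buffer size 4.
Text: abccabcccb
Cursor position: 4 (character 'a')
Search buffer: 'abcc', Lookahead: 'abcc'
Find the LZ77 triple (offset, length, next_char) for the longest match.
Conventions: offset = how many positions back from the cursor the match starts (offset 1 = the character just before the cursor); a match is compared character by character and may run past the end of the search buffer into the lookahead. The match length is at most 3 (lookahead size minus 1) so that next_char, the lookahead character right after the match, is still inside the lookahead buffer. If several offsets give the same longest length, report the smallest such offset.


Try each offset into the search buffer:
  offset=1 (pos 3, char 'c'): match length 0
  offset=2 (pos 2, char 'c'): match length 0
  offset=3 (pos 1, char 'b'): match length 0
  offset=4 (pos 0, char 'a'): match length 3
Longest match has length 3 at offset 4.
next_char = character at position 4 + 3 = 7 -> 'c'

Best match: offset=4, length=3 (matching 'abc' starting at position 0)
LZ77 triple: (4, 3, 'c')


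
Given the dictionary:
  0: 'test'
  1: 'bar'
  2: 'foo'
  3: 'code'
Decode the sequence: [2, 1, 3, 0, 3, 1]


Look up each index in the dictionary:
  2 -> 'foo'
  1 -> 'bar'
  3 -> 'code'
  0 -> 'test'
  3 -> 'code'
  1 -> 'bar'

Decoded: "foo bar code test code bar"


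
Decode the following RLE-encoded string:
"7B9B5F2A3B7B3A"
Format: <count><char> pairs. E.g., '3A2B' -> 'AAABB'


Expanding each <count><char> pair:
  7B -> 'BBBBBBB'
  9B -> 'BBBBBBBBB'
  5F -> 'FFFFF'
  2A -> 'AA'
  3B -> 'BBB'
  7B -> 'BBBBBBB'
  3A -> 'AAA'

Decoded = BBBBBBBBBBBBBBBBFFFFFAABBBBBBBBBBAAA


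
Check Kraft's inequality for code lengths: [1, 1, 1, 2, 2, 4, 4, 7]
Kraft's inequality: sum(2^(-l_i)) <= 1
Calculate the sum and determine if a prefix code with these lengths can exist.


Sum = 2^(-1) + 2^(-1) + 2^(-1) + 2^(-2) + 2^(-2) + 2^(-4) + 2^(-4) + 2^(-7)
    = 0.5 + 0.5 + 0.5 + 0.25 + 0.25 + 0.0625 + 0.0625 + 0.0078125
    = 273/128 = 2.1328125
Since 2.1328125 > 1, Kraft's inequality is NOT satisfied.
A prefix code with these lengths CANNOT exist.

Kraft sum = 2.1328125. Not satisfied.


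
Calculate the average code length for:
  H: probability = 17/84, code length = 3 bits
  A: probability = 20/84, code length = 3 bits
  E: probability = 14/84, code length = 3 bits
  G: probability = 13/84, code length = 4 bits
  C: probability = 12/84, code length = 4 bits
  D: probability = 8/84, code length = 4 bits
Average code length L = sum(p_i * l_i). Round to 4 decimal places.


Weighted contributions p_i * l_i:
  H: (17/84) * 3 = 51/84
  A: (20/84) * 3 = 60/84
  E: (14/84) * 3 = 42/84
  G: (13/84) * 4 = 52/84
  C: (12/84) * 4 = 48/84
  D: (8/84) * 4 = 32/84
Sum = (51 + 60 + 42 + 52 + 48 + 32)/84 = 285/84

L = 285/84 = 3.3929 bits/symbol


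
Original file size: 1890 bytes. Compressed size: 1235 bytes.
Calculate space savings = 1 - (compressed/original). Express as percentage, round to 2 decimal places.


ratio = compressed/original = 1235/1890 = 0.653439
savings = 1 - ratio = 1 - 0.653439 = 0.346561
as a percentage: 0.346561 * 100 = 34.66%

Space savings = 1 - 1235/1890 = 34.66%


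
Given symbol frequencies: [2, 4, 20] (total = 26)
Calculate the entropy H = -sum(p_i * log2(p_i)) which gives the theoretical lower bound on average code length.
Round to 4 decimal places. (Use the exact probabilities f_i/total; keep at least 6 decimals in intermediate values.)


Per-symbol terms -p_i * log2(p_i) with p_i = f_i/26:
  p = 2/26 = 0.076923: log2(p) = -3.700440, -p*log2(p) = 0.284649
  p = 4/26 = 0.153846: log2(p) = -2.700440, -p*log2(p) = 0.415452
  p = 20/26 = 0.769231: log2(p) = -0.378512, -p*log2(p) = 0.291163
H = 0.284649 + 0.415452 + 0.291163 = 0.991264

H = 0.9913 bits/symbol


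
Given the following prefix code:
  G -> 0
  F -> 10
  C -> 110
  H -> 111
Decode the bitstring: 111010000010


Decoding step by step:
Bits 111 -> H
Bits 0 -> G
Bits 10 -> F
Bits 0 -> G
Bits 0 -> G
Bits 0 -> G
Bits 0 -> G
Bits 10 -> F


Decoded message: HGFGGGGF


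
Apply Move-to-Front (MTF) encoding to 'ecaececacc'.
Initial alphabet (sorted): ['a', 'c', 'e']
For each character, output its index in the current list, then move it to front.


MTF encoding:
'e': index 2 in ['a', 'c', 'e'] -> ['e', 'a', 'c']
'c': index 2 in ['e', 'a', 'c'] -> ['c', 'e', 'a']
'a': index 2 in ['c', 'e', 'a'] -> ['a', 'c', 'e']
'e': index 2 in ['a', 'c', 'e'] -> ['e', 'a', 'c']
'c': index 2 in ['e', 'a', 'c'] -> ['c', 'e', 'a']
'e': index 1 in ['c', 'e', 'a'] -> ['e', 'c', 'a']
'c': index 1 in ['e', 'c', 'a'] -> ['c', 'e', 'a']
'a': index 2 in ['c', 'e', 'a'] -> ['a', 'c', 'e']
'c': index 1 in ['a', 'c', 'e'] -> ['c', 'a', 'e']
'c': index 0 in ['c', 'a', 'e'] -> ['c', 'a', 'e']


Output: [2, 2, 2, 2, 2, 1, 1, 2, 1, 0]


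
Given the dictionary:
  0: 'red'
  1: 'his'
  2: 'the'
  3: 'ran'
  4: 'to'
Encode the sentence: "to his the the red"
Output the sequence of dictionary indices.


Look up each word in the dictionary:
  'to' -> 4
  'his' -> 1
  'the' -> 2
  'the' -> 2
  'red' -> 0

Encoded: [4, 1, 2, 2, 0]


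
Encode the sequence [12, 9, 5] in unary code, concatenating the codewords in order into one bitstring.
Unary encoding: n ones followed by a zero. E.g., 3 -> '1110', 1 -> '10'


Encode each number as n ones followed by a terminating 0:
  12 -> 1111111111110 (13 bits)
  9 -> 1111111110 (10 bits)
  5 -> 111110 (6 bits)
Total length = 13 + 10 + 6 = 29 bits.

Unary([12, 9, 5]) = 11111111111101111111110111110 (29 bits)


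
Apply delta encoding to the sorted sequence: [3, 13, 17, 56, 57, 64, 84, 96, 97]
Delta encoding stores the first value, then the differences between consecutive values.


First value: 3
Deltas:
  13 - 3 = 10
  17 - 13 = 4
  56 - 17 = 39
  57 - 56 = 1
  64 - 57 = 7
  84 - 64 = 20
  96 - 84 = 12
  97 - 96 = 1


Delta encoded: [3, 10, 4, 39, 1, 7, 20, 12, 1]


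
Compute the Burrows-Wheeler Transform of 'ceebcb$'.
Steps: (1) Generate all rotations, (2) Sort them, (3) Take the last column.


Rotations (sorted):
  0: $ceebcb -> last char: b
  1: b$ceebc -> last char: c
  2: bcb$cee -> last char: e
  3: cb$ceeb -> last char: b
  4: ceebcb$ -> last char: $
  5: ebcb$ce -> last char: e
  6: eebcb$c -> last char: c


BWT = bceb$ec


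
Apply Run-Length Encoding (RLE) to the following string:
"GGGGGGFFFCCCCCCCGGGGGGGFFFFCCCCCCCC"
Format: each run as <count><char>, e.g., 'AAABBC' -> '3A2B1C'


Scanning runs left to right:
  i=0: run of 'G' x 6 -> '6G'
  i=6: run of 'F' x 3 -> '3F'
  i=9: run of 'C' x 7 -> '7C'
  i=16: run of 'G' x 7 -> '7G'
  i=23: run of 'F' x 4 -> '4F'
  i=27: run of 'C' x 8 -> '8C'

RLE = 6G3F7C7G4F8C


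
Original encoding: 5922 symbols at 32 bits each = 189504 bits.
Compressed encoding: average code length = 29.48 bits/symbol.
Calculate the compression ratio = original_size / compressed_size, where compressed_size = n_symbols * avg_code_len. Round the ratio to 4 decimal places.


original_size = n_symbols * orig_bits = 5922 * 32 = 189504 bits
compressed_size = n_symbols * avg_code_len = 5922 * 29.48 = 174580.56 bits
ratio = original_size / compressed_size = 189504 / 174580.56 = 1.0855

Compression ratio = 1.0855


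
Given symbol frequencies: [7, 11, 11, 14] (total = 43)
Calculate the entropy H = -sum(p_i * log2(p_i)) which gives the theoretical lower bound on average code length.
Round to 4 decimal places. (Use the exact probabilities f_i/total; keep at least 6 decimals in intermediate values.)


Per-symbol terms -p_i * log2(p_i) with p_i = f_i/43:
  p = 7/43 = 0.162791: log2(p) = -2.618910, -p*log2(p) = 0.426334
  p = 11/43 = 0.255814: log2(p) = -1.966833, -p*log2(p) = 0.503143
  p = 11/43 = 0.255814: log2(p) = -1.966833, -p*log2(p) = 0.503143
  p = 14/43 = 0.325581: log2(p) = -1.618910, -p*log2(p) = 0.527087
H = 0.426334 + 0.503143 + 0.503143 + 0.527087 = 1.959707

H = 1.9597 bits/symbol


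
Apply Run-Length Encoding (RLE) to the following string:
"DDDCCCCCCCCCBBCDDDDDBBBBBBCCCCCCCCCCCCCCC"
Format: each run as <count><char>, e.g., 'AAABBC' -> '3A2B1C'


Scanning runs left to right:
  i=0: run of 'D' x 3 -> '3D'
  i=3: run of 'C' x 9 -> '9C'
  i=12: run of 'B' x 2 -> '2B'
  i=14: run of 'C' x 1 -> '1C'
  i=15: run of 'D' x 5 -> '5D'
  i=20: run of 'B' x 6 -> '6B'
  i=26: run of 'C' x 15 -> '15C'

RLE = 3D9C2B1C5D6B15C


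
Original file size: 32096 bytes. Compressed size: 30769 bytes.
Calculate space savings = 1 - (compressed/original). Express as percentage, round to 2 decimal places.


ratio = compressed/original = 30769/32096 = 0.958655
savings = 1 - ratio = 1 - 0.958655 = 0.041345
as a percentage: 0.041345 * 100 = 4.13%

Space savings = 1 - 30769/32096 = 4.13%


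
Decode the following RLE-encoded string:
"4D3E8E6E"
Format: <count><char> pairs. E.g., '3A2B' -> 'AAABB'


Expanding each <count><char> pair:
  4D -> 'DDDD'
  3E -> 'EEE'
  8E -> 'EEEEEEEE'
  6E -> 'EEEEEE'

Decoded = DDDDEEEEEEEEEEEEEEEEE


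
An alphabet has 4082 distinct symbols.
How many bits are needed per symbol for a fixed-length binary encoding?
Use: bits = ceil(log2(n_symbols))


log2(4082) = 11.9951
Bracket: 2^11 = 2048 < 4082 <= 2^12 = 4096
So ceil(log2(4082)) = 12

bits = ceil(log2(4082)) = ceil(11.9951) = 12 bits


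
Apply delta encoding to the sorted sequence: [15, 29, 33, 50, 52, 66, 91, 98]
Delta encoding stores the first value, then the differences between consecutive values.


First value: 15
Deltas:
  29 - 15 = 14
  33 - 29 = 4
  50 - 33 = 17
  52 - 50 = 2
  66 - 52 = 14
  91 - 66 = 25
  98 - 91 = 7


Delta encoded: [15, 14, 4, 17, 2, 14, 25, 7]


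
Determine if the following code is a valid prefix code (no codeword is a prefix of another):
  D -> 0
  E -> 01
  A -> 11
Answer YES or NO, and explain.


Checking each pair (does one codeword prefix another?):
  D='0' vs E='01': prefix -- VIOLATION

NO -- this is NOT a valid prefix code. D (0) is a prefix of E (01).


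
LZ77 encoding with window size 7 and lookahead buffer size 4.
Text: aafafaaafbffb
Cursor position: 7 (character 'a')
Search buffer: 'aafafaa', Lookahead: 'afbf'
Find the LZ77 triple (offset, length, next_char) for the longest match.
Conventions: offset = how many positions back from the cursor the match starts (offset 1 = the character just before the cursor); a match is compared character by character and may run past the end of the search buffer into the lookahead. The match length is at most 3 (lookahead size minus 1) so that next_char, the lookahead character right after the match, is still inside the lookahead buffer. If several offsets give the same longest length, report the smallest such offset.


Try each offset into the search buffer:
  offset=1 (pos 6, char 'a'): match length 1
  offset=2 (pos 5, char 'a'): match length 1
  offset=3 (pos 4, char 'f'): match length 0
  offset=4 (pos 3, char 'a'): match length 2
  offset=5 (pos 2, char 'f'): match length 0
  offset=6 (pos 1, char 'a'): match length 2
  offset=7 (pos 0, char 'a'): match length 1
Longest match has length 2, found at offsets 4, 6; take the smallest, offset 4.
next_char = character at position 7 + 2 = 9 -> 'b'

Best match: offset=4, length=2 (matching 'af' starting at position 3)
LZ77 triple: (4, 2, 'b')


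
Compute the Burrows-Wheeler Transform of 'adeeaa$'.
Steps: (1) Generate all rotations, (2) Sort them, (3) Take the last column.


Rotations (sorted):
  0: $adeeaa -> last char: a
  1: a$adeea -> last char: a
  2: aa$adee -> last char: e
  3: adeeaa$ -> last char: $
  4: deeaa$a -> last char: a
  5: eaa$ade -> last char: e
  6: eeaa$ad -> last char: d


BWT = aae$aed


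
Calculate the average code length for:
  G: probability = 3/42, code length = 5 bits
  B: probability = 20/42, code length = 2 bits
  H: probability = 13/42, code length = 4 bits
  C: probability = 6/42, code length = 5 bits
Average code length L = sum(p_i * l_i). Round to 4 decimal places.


Weighted contributions p_i * l_i:
  G: (3/42) * 5 = 15/42
  B: (20/42) * 2 = 40/42
  H: (13/42) * 4 = 52/42
  C: (6/42) * 5 = 30/42
Sum = (15 + 40 + 52 + 30)/42 = 137/42

L = 137/42 = 3.2619 bits/symbol


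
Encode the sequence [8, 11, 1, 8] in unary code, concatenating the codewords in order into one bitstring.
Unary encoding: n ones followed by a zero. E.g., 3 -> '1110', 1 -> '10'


Encode each number as n ones followed by a terminating 0:
  8 -> 111111110 (9 bits)
  11 -> 111111111110 (12 bits)
  1 -> 10 (2 bits)
  8 -> 111111110 (9 bits)
Total length = 9 + 12 + 2 + 9 = 32 bits.

Unary([8, 11, 1, 8]) = 11111111011111111111010111111110 (32 bits)


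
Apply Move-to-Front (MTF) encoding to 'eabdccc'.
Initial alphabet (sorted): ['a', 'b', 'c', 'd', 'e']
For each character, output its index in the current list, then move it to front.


MTF encoding:
'e': index 4 in ['a', 'b', 'c', 'd', 'e'] -> ['e', 'a', 'b', 'c', 'd']
'a': index 1 in ['e', 'a', 'b', 'c', 'd'] -> ['a', 'e', 'b', 'c', 'd']
'b': index 2 in ['a', 'e', 'b', 'c', 'd'] -> ['b', 'a', 'e', 'c', 'd']
'd': index 4 in ['b', 'a', 'e', 'c', 'd'] -> ['d', 'b', 'a', 'e', 'c']
'c': index 4 in ['d', 'b', 'a', 'e', 'c'] -> ['c', 'd', 'b', 'a', 'e']
'c': index 0 in ['c', 'd', 'b', 'a', 'e'] -> ['c', 'd', 'b', 'a', 'e']
'c': index 0 in ['c', 'd', 'b', 'a', 'e'] -> ['c', 'd', 'b', 'a', 'e']


Output: [4, 1, 2, 4, 4, 0, 0]


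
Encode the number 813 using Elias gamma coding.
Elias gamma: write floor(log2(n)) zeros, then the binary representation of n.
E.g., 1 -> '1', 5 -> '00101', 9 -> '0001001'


num_bits = floor(log2(813)) + 1 = 10
leading_zeros = num_bits - 1 = 9
binary(813) = 1100101101

Elias gamma(813) = '000000000' + '1100101101' = 0000000001100101101 (19 bits)


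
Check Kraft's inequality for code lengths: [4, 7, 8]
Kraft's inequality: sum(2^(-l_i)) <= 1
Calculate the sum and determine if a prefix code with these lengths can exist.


Sum = 2^(-4) + 2^(-7) + 2^(-8)
    = 0.0625 + 0.0078125 + 0.00390625
    = 19/256 = 0.07421875
Since 0.07421875 <= 1, Kraft's inequality IS satisfied.
A prefix code with these lengths CAN exist.

Kraft sum = 0.07421875. Satisfied.


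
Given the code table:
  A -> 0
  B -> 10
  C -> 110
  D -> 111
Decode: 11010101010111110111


Decoding:
110 -> C
10 -> B
10 -> B
10 -> B
10 -> B
111 -> D
110 -> C
111 -> D


Result: CBBBBDCD


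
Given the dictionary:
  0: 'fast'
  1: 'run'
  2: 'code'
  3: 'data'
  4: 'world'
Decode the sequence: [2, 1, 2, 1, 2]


Look up each index in the dictionary:
  2 -> 'code'
  1 -> 'run'
  2 -> 'code'
  1 -> 'run'
  2 -> 'code'

Decoded: "code run code run code"


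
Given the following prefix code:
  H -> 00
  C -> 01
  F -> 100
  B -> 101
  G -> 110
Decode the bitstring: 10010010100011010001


Decoding step by step:
Bits 100 -> F
Bits 100 -> F
Bits 101 -> B
Bits 00 -> H
Bits 01 -> C
Bits 101 -> B
Bits 00 -> H
Bits 01 -> C


Decoded message: FFBHCBHC


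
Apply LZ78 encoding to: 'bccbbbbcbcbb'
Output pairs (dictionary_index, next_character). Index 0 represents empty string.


LZ78 encoding steps:
Dictionary: {0: ''}
Step 1: w='' (idx 0), next='b' -> output (0, 'b'), add 'b' as idx 1
Step 2: w='' (idx 0), next='c' -> output (0, 'c'), add 'c' as idx 2
Step 3: w='c' (idx 2), next='b' -> output (2, 'b'), add 'cb' as idx 3
Step 4: w='b' (idx 1), next='b' -> output (1, 'b'), add 'bb' as idx 4
Step 5: w='b' (idx 1), next='c' -> output (1, 'c'), add 'bc' as idx 5
Step 6: w='bc' (idx 5), next='b' -> output (5, 'b'), add 'bcb' as idx 6
Step 7: w='b' (idx 1), end of input -> output (1, '')


Encoded: [(0, 'b'), (0, 'c'), (2, 'b'), (1, 'b'), (1, 'c'), (5, 'b'), (1, '')]


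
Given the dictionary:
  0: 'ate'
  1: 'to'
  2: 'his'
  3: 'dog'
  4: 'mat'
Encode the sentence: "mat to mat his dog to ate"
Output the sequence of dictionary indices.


Look up each word in the dictionary:
  'mat' -> 4
  'to' -> 1
  'mat' -> 4
  'his' -> 2
  'dog' -> 3
  'to' -> 1
  'ate' -> 0

Encoded: [4, 1, 4, 2, 3, 1, 0]


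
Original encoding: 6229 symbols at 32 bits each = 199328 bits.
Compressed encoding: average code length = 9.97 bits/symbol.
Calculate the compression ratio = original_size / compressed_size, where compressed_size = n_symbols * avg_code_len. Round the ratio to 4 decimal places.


original_size = n_symbols * orig_bits = 6229 * 32 = 199328 bits
compressed_size = n_symbols * avg_code_len = 6229 * 9.97 = 62103.13 bits
ratio = original_size / compressed_size = 199328 / 62103.13 = 3.2096

Compression ratio = 3.2096


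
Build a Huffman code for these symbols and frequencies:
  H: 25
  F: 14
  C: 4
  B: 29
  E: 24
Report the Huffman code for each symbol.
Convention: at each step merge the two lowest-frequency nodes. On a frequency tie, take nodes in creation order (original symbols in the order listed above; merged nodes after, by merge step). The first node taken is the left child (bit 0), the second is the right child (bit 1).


Huffman tree construction:
Step 1: Merge C(4) + F(14) = 18
Step 2: Merge (C+F)(18) + E(24) = 42
Step 3: Merge H(25) + B(29) = 54
Step 4: Merge ((C+F)+E)(42) + (H+B)(54) = 96
Read each symbol's code off the tree from the root (left child = 0, right child = 1).

Codes:
  H: 10 (length 2)
  F: 001 (length 3)
  C: 000 (length 3)
  B: 11 (length 2)
  E: 01 (length 2)
Average code length: 210/96 = 2.1875 bits/symbol


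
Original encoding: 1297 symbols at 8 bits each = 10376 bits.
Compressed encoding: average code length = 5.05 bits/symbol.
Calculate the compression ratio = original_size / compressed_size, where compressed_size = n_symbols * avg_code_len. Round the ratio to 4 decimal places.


original_size = n_symbols * orig_bits = 1297 * 8 = 10376 bits
compressed_size = n_symbols * avg_code_len = 1297 * 5.05 = 6549.85 bits
ratio = original_size / compressed_size = 10376 / 6549.85 = 1.5842

Compression ratio = 1.5842


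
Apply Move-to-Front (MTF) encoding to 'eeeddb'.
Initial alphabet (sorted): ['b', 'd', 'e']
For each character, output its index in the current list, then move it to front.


MTF encoding:
'e': index 2 in ['b', 'd', 'e'] -> ['e', 'b', 'd']
'e': index 0 in ['e', 'b', 'd'] -> ['e', 'b', 'd']
'e': index 0 in ['e', 'b', 'd'] -> ['e', 'b', 'd']
'd': index 2 in ['e', 'b', 'd'] -> ['d', 'e', 'b']
'd': index 0 in ['d', 'e', 'b'] -> ['d', 'e', 'b']
'b': index 2 in ['d', 'e', 'b'] -> ['b', 'd', 'e']


Output: [2, 0, 0, 2, 0, 2]


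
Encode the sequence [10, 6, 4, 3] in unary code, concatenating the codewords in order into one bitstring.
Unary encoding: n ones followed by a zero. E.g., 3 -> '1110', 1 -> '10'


Encode each number as n ones followed by a terminating 0:
  10 -> 11111111110 (11 bits)
  6 -> 1111110 (7 bits)
  4 -> 11110 (5 bits)
  3 -> 1110 (4 bits)
Total length = 11 + 7 + 5 + 4 = 27 bits.

Unary([10, 6, 4, 3]) = 111111111101111110111101110 (27 bits)


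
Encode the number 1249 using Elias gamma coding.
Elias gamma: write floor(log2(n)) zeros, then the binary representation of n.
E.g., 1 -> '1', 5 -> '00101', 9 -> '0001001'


num_bits = floor(log2(1249)) + 1 = 11
leading_zeros = num_bits - 1 = 10
binary(1249) = 10011100001

Elias gamma(1249) = '0000000000' + '10011100001' = 000000000010011100001 (21 bits)


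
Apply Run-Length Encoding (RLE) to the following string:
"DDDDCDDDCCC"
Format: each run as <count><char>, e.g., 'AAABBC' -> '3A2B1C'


Scanning runs left to right:
  i=0: run of 'D' x 4 -> '4D'
  i=4: run of 'C' x 1 -> '1C'
  i=5: run of 'D' x 3 -> '3D'
  i=8: run of 'C' x 3 -> '3C'

RLE = 4D1C3D3C


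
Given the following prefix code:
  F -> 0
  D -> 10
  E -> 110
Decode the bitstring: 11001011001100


Decoding step by step:
Bits 110 -> E
Bits 0 -> F
Bits 10 -> D
Bits 110 -> E
Bits 0 -> F
Bits 110 -> E
Bits 0 -> F


Decoded message: EFDEFEF


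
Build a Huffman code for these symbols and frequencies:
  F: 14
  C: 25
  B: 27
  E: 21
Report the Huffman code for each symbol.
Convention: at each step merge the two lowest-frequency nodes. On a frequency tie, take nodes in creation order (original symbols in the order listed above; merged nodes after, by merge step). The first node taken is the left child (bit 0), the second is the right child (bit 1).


Huffman tree construction:
Step 1: Merge F(14) + E(21) = 35
Step 2: Merge C(25) + B(27) = 52
Step 3: Merge (F+E)(35) + (C+B)(52) = 87
Read each symbol's code off the tree from the root (left child = 0, right child = 1).

Codes:
  F: 00 (length 2)
  C: 10 (length 2)
  B: 11 (length 2)
  E: 01 (length 2)
Average code length: 174/87 = 2.0000 bits/symbol


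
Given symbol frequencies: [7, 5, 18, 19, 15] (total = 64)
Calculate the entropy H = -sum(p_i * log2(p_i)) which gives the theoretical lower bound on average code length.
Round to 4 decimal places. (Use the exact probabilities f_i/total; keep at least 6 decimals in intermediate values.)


Per-symbol terms -p_i * log2(p_i) with p_i = f_i/64:
  p = 7/64 = 0.109375: log2(p) = -3.192645, -p*log2(p) = 0.349196
  p = 5/64 = 0.078125: log2(p) = -3.678072, -p*log2(p) = 0.287349
  p = 18/64 = 0.281250: log2(p) = -1.830075, -p*log2(p) = 0.514709
  p = 19/64 = 0.296875: log2(p) = -1.752072, -p*log2(p) = 0.520147
  p = 15/64 = 0.234375: log2(p) = -2.093109, -p*log2(p) = 0.490573
H = 0.349196 + 0.287349 + 0.514709 + 0.520147 + 0.490573 = 2.161974

H = 2.162 bits/symbol


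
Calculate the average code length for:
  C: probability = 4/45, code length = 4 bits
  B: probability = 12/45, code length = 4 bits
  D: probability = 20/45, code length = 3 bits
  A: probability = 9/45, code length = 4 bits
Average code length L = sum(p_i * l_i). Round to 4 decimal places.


Weighted contributions p_i * l_i:
  C: (4/45) * 4 = 16/45
  B: (12/45) * 4 = 48/45
  D: (20/45) * 3 = 60/45
  A: (9/45) * 4 = 36/45
Sum = (16 + 48 + 60 + 36)/45 = 160/45

L = 160/45 = 3.5556 bits/symbol


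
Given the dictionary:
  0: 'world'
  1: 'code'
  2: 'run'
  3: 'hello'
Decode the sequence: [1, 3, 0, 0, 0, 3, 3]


Look up each index in the dictionary:
  1 -> 'code'
  3 -> 'hello'
  0 -> 'world'
  0 -> 'world'
  0 -> 'world'
  3 -> 'hello'
  3 -> 'hello'

Decoded: "code hello world world world hello hello"


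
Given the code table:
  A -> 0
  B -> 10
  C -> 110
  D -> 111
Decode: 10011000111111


Decoding:
10 -> B
0 -> A
110 -> C
0 -> A
0 -> A
111 -> D
111 -> D


Result: BACAADD


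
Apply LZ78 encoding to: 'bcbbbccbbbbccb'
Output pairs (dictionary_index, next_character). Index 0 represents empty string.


LZ78 encoding steps:
Dictionary: {0: ''}
Step 1: w='' (idx 0), next='b' -> output (0, 'b'), add 'b' as idx 1
Step 2: w='' (idx 0), next='c' -> output (0, 'c'), add 'c' as idx 2
Step 3: w='b' (idx 1), next='b' -> output (1, 'b'), add 'bb' as idx 3
Step 4: w='b' (idx 1), next='c' -> output (1, 'c'), add 'bc' as idx 4
Step 5: w='c' (idx 2), next='b' -> output (2, 'b'), add 'cb' as idx 5
Step 6: w='bb' (idx 3), next='b' -> output (3, 'b'), add 'bbb' as idx 6
Step 7: w='c' (idx 2), next='c' -> output (2, 'c'), add 'cc' as idx 7
Step 8: w='b' (idx 1), end of input -> output (1, '')


Encoded: [(0, 'b'), (0, 'c'), (1, 'b'), (1, 'c'), (2, 'b'), (3, 'b'), (2, 'c'), (1, '')]


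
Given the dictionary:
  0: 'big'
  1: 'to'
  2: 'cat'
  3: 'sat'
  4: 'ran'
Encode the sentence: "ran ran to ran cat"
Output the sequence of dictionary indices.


Look up each word in the dictionary:
  'ran' -> 4
  'ran' -> 4
  'to' -> 1
  'ran' -> 4
  'cat' -> 2

Encoded: [4, 4, 1, 4, 2]


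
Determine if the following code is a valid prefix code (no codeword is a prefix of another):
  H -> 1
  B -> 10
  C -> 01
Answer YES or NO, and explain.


Checking each pair (does one codeword prefix another?):
  H='1' vs B='10': prefix -- VIOLATION

NO -- this is NOT a valid prefix code. H (1) is a prefix of B (10).


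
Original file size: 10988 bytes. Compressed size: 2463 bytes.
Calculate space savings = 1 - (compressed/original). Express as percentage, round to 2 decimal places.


ratio = compressed/original = 2463/10988 = 0.224154
savings = 1 - ratio = 1 - 0.224154 = 0.775846
as a percentage: 0.775846 * 100 = 77.58%

Space savings = 1 - 2463/10988 = 77.58%


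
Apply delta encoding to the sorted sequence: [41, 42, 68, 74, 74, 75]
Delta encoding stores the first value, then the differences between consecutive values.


First value: 41
Deltas:
  42 - 41 = 1
  68 - 42 = 26
  74 - 68 = 6
  74 - 74 = 0
  75 - 74 = 1


Delta encoded: [41, 1, 26, 6, 0, 1]


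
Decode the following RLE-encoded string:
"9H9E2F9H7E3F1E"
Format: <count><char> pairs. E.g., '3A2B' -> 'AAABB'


Expanding each <count><char> pair:
  9H -> 'HHHHHHHHH'
  9E -> 'EEEEEEEEE'
  2F -> 'FF'
  9H -> 'HHHHHHHHH'
  7E -> 'EEEEEEE'
  3F -> 'FFF'
  1E -> 'E'

Decoded = HHHHHHHHHEEEEEEEEEFFHHHHHHHHHEEEEEEEFFFE


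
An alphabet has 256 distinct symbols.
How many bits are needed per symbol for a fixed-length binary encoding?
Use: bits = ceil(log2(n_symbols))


log2(256) = 8.0
Bracket: 2^7 = 128 < 256 <= 2^8 = 256
So ceil(log2(256)) = 8

bits = ceil(log2(256)) = ceil(8.0) = 8 bits


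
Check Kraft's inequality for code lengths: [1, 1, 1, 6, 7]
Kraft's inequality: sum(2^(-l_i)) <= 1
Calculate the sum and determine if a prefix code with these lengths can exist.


Sum = 2^(-1) + 2^(-1) + 2^(-1) + 2^(-6) + 2^(-7)
    = 0.5 + 0.5 + 0.5 + 0.015625 + 0.0078125
    = 195/128 = 1.5234375
Since 1.5234375 > 1, Kraft's inequality is NOT satisfied.
A prefix code with these lengths CANNOT exist.

Kraft sum = 1.5234375. Not satisfied.


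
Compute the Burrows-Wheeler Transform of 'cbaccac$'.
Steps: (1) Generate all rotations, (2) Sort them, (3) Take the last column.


Rotations (sorted):
  0: $cbaccac -> last char: c
  1: ac$cbacc -> last char: c
  2: accac$cb -> last char: b
  3: baccac$c -> last char: c
  4: c$cbacca -> last char: a
  5: cac$cbac -> last char: c
  6: cbaccac$ -> last char: $
  7: ccac$cba -> last char: a


BWT = ccbcac$a


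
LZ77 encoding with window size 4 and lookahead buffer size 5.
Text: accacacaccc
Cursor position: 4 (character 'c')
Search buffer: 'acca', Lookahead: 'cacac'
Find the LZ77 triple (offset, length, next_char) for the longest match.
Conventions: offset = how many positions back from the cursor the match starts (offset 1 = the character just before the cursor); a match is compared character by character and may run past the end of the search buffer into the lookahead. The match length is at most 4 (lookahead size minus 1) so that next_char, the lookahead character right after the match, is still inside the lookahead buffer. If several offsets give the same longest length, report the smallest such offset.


Try each offset into the search buffer:
  offset=1 (pos 3, char 'a'): match length 0
  offset=2 (pos 2, char 'c'): match length 4
  offset=3 (pos 1, char 'c'): match length 1
  offset=4 (pos 0, char 'a'): match length 0
Longest match has length 4 at offset 2.
next_char = character at position 4 + 4 = 8 -> 'c'

Best match: offset=2, length=4 (matching 'caca' starting at position 2)
LZ77 triple: (2, 4, 'c')


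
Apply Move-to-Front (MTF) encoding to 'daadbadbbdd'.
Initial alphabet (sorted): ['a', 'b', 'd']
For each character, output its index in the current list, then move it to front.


MTF encoding:
'd': index 2 in ['a', 'b', 'd'] -> ['d', 'a', 'b']
'a': index 1 in ['d', 'a', 'b'] -> ['a', 'd', 'b']
'a': index 0 in ['a', 'd', 'b'] -> ['a', 'd', 'b']
'd': index 1 in ['a', 'd', 'b'] -> ['d', 'a', 'b']
'b': index 2 in ['d', 'a', 'b'] -> ['b', 'd', 'a']
'a': index 2 in ['b', 'd', 'a'] -> ['a', 'b', 'd']
'd': index 2 in ['a', 'b', 'd'] -> ['d', 'a', 'b']
'b': index 2 in ['d', 'a', 'b'] -> ['b', 'd', 'a']
'b': index 0 in ['b', 'd', 'a'] -> ['b', 'd', 'a']
'd': index 1 in ['b', 'd', 'a'] -> ['d', 'b', 'a']
'd': index 0 in ['d', 'b', 'a'] -> ['d', 'b', 'a']


Output: [2, 1, 0, 1, 2, 2, 2, 2, 0, 1, 0]


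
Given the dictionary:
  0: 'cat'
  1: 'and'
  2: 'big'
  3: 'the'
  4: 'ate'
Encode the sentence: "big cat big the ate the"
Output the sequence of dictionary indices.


Look up each word in the dictionary:
  'big' -> 2
  'cat' -> 0
  'big' -> 2
  'the' -> 3
  'ate' -> 4
  'the' -> 3

Encoded: [2, 0, 2, 3, 4, 3]


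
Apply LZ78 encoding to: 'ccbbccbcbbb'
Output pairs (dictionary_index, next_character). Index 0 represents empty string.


LZ78 encoding steps:
Dictionary: {0: ''}
Step 1: w='' (idx 0), next='c' -> output (0, 'c'), add 'c' as idx 1
Step 2: w='c' (idx 1), next='b' -> output (1, 'b'), add 'cb' as idx 2
Step 3: w='' (idx 0), next='b' -> output (0, 'b'), add 'b' as idx 3
Step 4: w='c' (idx 1), next='c' -> output (1, 'c'), add 'cc' as idx 4
Step 5: w='b' (idx 3), next='c' -> output (3, 'c'), add 'bc' as idx 5
Step 6: w='b' (idx 3), next='b' -> output (3, 'b'), add 'bb' as idx 6
Step 7: w='b' (idx 3), end of input -> output (3, '')


Encoded: [(0, 'c'), (1, 'b'), (0, 'b'), (1, 'c'), (3, 'c'), (3, 'b'), (3, '')]


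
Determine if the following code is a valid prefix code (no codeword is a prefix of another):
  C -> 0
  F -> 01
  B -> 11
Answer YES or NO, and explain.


Checking each pair (does one codeword prefix another?):
  C='0' vs F='01': prefix -- VIOLATION

NO -- this is NOT a valid prefix code. C (0) is a prefix of F (01).


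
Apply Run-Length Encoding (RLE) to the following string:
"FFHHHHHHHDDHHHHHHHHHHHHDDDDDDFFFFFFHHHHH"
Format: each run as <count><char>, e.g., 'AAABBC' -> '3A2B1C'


Scanning runs left to right:
  i=0: run of 'F' x 2 -> '2F'
  i=2: run of 'H' x 7 -> '7H'
  i=9: run of 'D' x 2 -> '2D'
  i=11: run of 'H' x 12 -> '12H'
  i=23: run of 'D' x 6 -> '6D'
  i=29: run of 'F' x 6 -> '6F'
  i=35: run of 'H' x 5 -> '5H'

RLE = 2F7H2D12H6D6F5H


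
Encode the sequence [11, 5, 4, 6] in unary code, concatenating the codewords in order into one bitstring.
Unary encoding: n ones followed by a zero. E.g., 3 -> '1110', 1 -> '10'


Encode each number as n ones followed by a terminating 0:
  11 -> 111111111110 (12 bits)
  5 -> 111110 (6 bits)
  4 -> 11110 (5 bits)
  6 -> 1111110 (7 bits)
Total length = 12 + 6 + 5 + 7 = 30 bits.

Unary([11, 5, 4, 6]) = 111111111110111110111101111110 (30 bits)


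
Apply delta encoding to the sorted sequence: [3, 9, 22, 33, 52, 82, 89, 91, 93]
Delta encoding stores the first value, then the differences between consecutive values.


First value: 3
Deltas:
  9 - 3 = 6
  22 - 9 = 13
  33 - 22 = 11
  52 - 33 = 19
  82 - 52 = 30
  89 - 82 = 7
  91 - 89 = 2
  93 - 91 = 2


Delta encoded: [3, 6, 13, 11, 19, 30, 7, 2, 2]


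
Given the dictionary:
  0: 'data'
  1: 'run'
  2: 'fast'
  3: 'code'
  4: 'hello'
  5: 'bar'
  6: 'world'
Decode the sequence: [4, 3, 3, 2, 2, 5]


Look up each index in the dictionary:
  4 -> 'hello'
  3 -> 'code'
  3 -> 'code'
  2 -> 'fast'
  2 -> 'fast'
  5 -> 'bar'

Decoded: "hello code code fast fast bar"


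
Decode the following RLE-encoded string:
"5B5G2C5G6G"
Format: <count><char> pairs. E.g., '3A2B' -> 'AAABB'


Expanding each <count><char> pair:
  5B -> 'BBBBB'
  5G -> 'GGGGG'
  2C -> 'CC'
  5G -> 'GGGGG'
  6G -> 'GGGGGG'

Decoded = BBBBBGGGGGCCGGGGGGGGGGG


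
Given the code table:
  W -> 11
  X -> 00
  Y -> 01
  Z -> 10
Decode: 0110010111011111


Decoding:
01 -> Y
10 -> Z
01 -> Y
01 -> Y
11 -> W
01 -> Y
11 -> W
11 -> W


Result: YZYYWYWW


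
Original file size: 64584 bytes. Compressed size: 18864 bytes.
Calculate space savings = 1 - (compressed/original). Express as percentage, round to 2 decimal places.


ratio = compressed/original = 18864/64584 = 0.292085
savings = 1 - ratio = 1 - 0.292085 = 0.707915
as a percentage: 0.707915 * 100 = 70.79%

Space savings = 1 - 18864/64584 = 70.79%


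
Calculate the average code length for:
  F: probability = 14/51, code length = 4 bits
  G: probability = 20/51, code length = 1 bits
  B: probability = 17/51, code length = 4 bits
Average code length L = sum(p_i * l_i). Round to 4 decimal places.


Weighted contributions p_i * l_i:
  F: (14/51) * 4 = 56/51
  G: (20/51) * 1 = 20/51
  B: (17/51) * 4 = 68/51
Sum = (56 + 20 + 68)/51 = 144/51

L = 144/51 = 2.8235 bits/symbol


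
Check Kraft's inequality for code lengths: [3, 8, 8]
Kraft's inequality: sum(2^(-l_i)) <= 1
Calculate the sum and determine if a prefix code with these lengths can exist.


Sum = 2^(-3) + 2^(-8) + 2^(-8)
    = 0.125 + 0.00390625 + 0.00390625
    = 34/256 = 0.1328125
Since 0.1328125 <= 1, Kraft's inequality IS satisfied.
A prefix code with these lengths CAN exist.

Kraft sum = 0.1328125. Satisfied.


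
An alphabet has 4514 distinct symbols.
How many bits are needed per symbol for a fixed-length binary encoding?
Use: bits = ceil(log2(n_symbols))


log2(4514) = 12.1402
Bracket: 2^12 = 4096 < 4514 <= 2^13 = 8192
So ceil(log2(4514)) = 13

bits = ceil(log2(4514)) = ceil(12.1402) = 13 bits


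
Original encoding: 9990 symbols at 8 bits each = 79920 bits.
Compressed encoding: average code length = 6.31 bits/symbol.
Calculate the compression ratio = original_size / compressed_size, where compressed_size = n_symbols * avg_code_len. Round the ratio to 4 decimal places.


original_size = n_symbols * orig_bits = 9990 * 8 = 79920 bits
compressed_size = n_symbols * avg_code_len = 9990 * 6.31 = 63036.9 bits
ratio = original_size / compressed_size = 79920 / 63036.9 = 1.2678

Compression ratio = 1.2678


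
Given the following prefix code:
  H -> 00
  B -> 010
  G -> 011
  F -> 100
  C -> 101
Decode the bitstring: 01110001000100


Decoding step by step:
Bits 011 -> G
Bits 100 -> F
Bits 010 -> B
Bits 00 -> H
Bits 100 -> F


Decoded message: GFBHF


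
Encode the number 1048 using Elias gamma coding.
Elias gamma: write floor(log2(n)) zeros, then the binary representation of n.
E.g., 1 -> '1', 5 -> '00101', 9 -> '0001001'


num_bits = floor(log2(1048)) + 1 = 11
leading_zeros = num_bits - 1 = 10
binary(1048) = 10000011000

Elias gamma(1048) = '0000000000' + '10000011000' = 000000000010000011000 (21 bits)
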